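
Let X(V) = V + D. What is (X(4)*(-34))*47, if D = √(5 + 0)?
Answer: -6392 - 1598*√5 ≈ -9965.2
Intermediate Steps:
D = √5 ≈ 2.2361
X(V) = V + √5
(X(4)*(-34))*47 = ((4 + √5)*(-34))*47 = (-136 - 34*√5)*47 = -6392 - 1598*√5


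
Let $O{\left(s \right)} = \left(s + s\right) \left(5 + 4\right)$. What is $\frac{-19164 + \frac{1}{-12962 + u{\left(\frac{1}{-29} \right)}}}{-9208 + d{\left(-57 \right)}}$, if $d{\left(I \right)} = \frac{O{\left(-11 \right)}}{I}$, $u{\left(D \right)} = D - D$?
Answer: $\frac{4719671611}{2266872332} \approx 2.082$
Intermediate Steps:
$O{\left(s \right)} = 18 s$ ($O{\left(s \right)} = 2 s 9 = 18 s$)
$u{\left(D \right)} = 0$
$d{\left(I \right)} = - \frac{198}{I}$ ($d{\left(I \right)} = \frac{18 \left(-11\right)}{I} = - \frac{198}{I}$)
$\frac{-19164 + \frac{1}{-12962 + u{\left(\frac{1}{-29} \right)}}}{-9208 + d{\left(-57 \right)}} = \frac{-19164 + \frac{1}{-12962 + 0}}{-9208 - \frac{198}{-57}} = \frac{-19164 + \frac{1}{-12962}}{-9208 - - \frac{66}{19}} = \frac{-19164 - \frac{1}{12962}}{-9208 + \frac{66}{19}} = - \frac{248403769}{12962 \left(- \frac{174886}{19}\right)} = \left(- \frac{248403769}{12962}\right) \left(- \frac{19}{174886}\right) = \frac{4719671611}{2266872332}$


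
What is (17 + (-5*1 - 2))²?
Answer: 100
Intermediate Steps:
(17 + (-5*1 - 2))² = (17 + (-5 - 2))² = (17 - 7)² = 10² = 100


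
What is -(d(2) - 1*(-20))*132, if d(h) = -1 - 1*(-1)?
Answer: -2640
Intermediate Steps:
d(h) = 0 (d(h) = -1 + 1 = 0)
-(d(2) - 1*(-20))*132 = -(0 - 1*(-20))*132 = -(0 + 20)*132 = -1*20*132 = -20*132 = -2640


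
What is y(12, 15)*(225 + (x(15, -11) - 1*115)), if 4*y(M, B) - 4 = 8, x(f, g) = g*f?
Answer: -165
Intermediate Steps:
x(f, g) = f*g
y(M, B) = 3 (y(M, B) = 1 + (¼)*8 = 1 + 2 = 3)
y(12, 15)*(225 + (x(15, -11) - 1*115)) = 3*(225 + (15*(-11) - 1*115)) = 3*(225 + (-165 - 115)) = 3*(225 - 280) = 3*(-55) = -165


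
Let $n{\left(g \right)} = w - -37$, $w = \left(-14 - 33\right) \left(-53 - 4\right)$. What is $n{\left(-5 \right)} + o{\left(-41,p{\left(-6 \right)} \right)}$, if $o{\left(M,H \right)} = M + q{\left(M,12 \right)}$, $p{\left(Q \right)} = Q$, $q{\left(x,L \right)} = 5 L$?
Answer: $2735$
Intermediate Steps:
$w = 2679$ ($w = \left(-47\right) \left(-57\right) = 2679$)
$o{\left(M,H \right)} = 60 + M$ ($o{\left(M,H \right)} = M + 5 \cdot 12 = M + 60 = 60 + M$)
$n{\left(g \right)} = 2716$ ($n{\left(g \right)} = 2679 - -37 = 2679 + 37 = 2716$)
$n{\left(-5 \right)} + o{\left(-41,p{\left(-6 \right)} \right)} = 2716 + \left(60 - 41\right) = 2716 + 19 = 2735$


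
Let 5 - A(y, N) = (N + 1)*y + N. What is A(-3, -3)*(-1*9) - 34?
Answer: -52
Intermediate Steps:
A(y, N) = 5 - N - y*(1 + N) (A(y, N) = 5 - ((N + 1)*y + N) = 5 - ((1 + N)*y + N) = 5 - (y*(1 + N) + N) = 5 - (N + y*(1 + N)) = 5 + (-N - y*(1 + N)) = 5 - N - y*(1 + N))
A(-3, -3)*(-1*9) - 34 = (5 - 1*(-3) - 1*(-3) - 1*(-3)*(-3))*(-1*9) - 34 = (5 + 3 + 3 - 9)*(-9) - 34 = 2*(-9) - 34 = -18 - 34 = -52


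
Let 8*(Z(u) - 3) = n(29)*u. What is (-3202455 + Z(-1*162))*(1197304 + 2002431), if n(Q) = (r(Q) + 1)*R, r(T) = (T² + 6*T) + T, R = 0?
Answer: -10246997750220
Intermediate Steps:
r(T) = T² + 7*T
n(Q) = 0 (n(Q) = (Q*(7 + Q) + 1)*0 = (1 + Q*(7 + Q))*0 = 0)
Z(u) = 3 (Z(u) = 3 + (0*u)/8 = 3 + (⅛)*0 = 3 + 0 = 3)
(-3202455 + Z(-1*162))*(1197304 + 2002431) = (-3202455 + 3)*(1197304 + 2002431) = -3202452*3199735 = -10246997750220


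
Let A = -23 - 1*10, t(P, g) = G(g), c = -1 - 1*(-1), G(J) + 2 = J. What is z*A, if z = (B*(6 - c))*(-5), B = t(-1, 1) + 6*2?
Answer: 10890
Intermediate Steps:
G(J) = -2 + J
c = 0 (c = -1 + 1 = 0)
t(P, g) = -2 + g
A = -33 (A = -23 - 10 = -33)
B = 11 (B = (-2 + 1) + 6*2 = -1 + 12 = 11)
z = -330 (z = (11*(6 - 1*0))*(-5) = (11*(6 + 0))*(-5) = (11*6)*(-5) = 66*(-5) = -330)
z*A = -330*(-33) = 10890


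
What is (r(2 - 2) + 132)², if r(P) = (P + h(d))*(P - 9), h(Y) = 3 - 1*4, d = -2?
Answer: 19881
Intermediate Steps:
h(Y) = -1 (h(Y) = 3 - 4 = -1)
r(P) = (-1 + P)*(-9 + P) (r(P) = (P - 1)*(P - 9) = (-1 + P)*(-9 + P))
(r(2 - 2) + 132)² = ((9 + (2 - 2)² - 10*(2 - 2)) + 132)² = ((9 + 0² - 10*0) + 132)² = ((9 + 0 + 0) + 132)² = (9 + 132)² = 141² = 19881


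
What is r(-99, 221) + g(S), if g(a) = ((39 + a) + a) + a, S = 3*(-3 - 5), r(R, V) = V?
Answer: 188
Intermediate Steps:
S = -24 (S = 3*(-8) = -24)
g(a) = 39 + 3*a (g(a) = (39 + 2*a) + a = 39 + 3*a)
r(-99, 221) + g(S) = 221 + (39 + 3*(-24)) = 221 + (39 - 72) = 221 - 33 = 188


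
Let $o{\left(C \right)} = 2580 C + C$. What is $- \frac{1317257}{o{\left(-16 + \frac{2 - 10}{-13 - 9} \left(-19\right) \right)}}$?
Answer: $\frac{14489827}{650412} \approx 22.278$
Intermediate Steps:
$o{\left(C \right)} = 2581 C$
$- \frac{1317257}{o{\left(-16 + \frac{2 - 10}{-13 - 9} \left(-19\right) \right)}} = - \frac{1317257}{2581 \left(-16 + \frac{2 - 10}{-13 - 9} \left(-19\right)\right)} = - \frac{1317257}{2581 \left(-16 + - \frac{8}{-13 - 9} \left(-19\right)\right)} = - \frac{1317257}{2581 \left(-16 + - \frac{8}{-22} \left(-19\right)\right)} = - \frac{1317257}{2581 \left(-16 + \left(-8\right) \left(- \frac{1}{22}\right) \left(-19\right)\right)} = - \frac{1317257}{2581 \left(-16 + \frac{4}{11} \left(-19\right)\right)} = - \frac{1317257}{2581 \left(-16 - \frac{76}{11}\right)} = - \frac{1317257}{2581 \left(- \frac{252}{11}\right)} = - \frac{1317257}{- \frac{650412}{11}} = \left(-1317257\right) \left(- \frac{11}{650412}\right) = \frac{14489827}{650412}$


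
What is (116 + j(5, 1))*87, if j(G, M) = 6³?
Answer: 28884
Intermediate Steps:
j(G, M) = 216
(116 + j(5, 1))*87 = (116 + 216)*87 = 332*87 = 28884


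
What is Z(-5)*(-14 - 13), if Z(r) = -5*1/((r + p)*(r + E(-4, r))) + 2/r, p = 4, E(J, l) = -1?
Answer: 333/10 ≈ 33.300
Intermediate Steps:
Z(r) = 2/r - 5/((-1 + r)*(4 + r)) (Z(r) = -5*1/((r - 1)*(r + 4)) + 2/r = -5*1/((-1 + r)*(4 + r)) + 2/r = -5/((-1 + r)*(4 + r)) + 2/r = 2/r - 5/((-1 + r)*(4 + r)))
Z(-5)*(-14 - 13) = ((-8 - 5 + 2*(-5)²)/((-5)*(-4 + (-5)² + 3*(-5))))*(-14 - 13) = -(-8 - 5 + 2*25)/(5*(-4 + 25 - 15))*(-27) = -⅕*(-8 - 5 + 50)/6*(-27) = -⅕*⅙*37*(-27) = -37/30*(-27) = 333/10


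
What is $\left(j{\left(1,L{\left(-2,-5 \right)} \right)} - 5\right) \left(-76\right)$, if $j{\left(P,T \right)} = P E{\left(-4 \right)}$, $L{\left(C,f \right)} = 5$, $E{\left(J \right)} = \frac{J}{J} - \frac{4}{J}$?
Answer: $228$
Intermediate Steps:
$E{\left(J \right)} = 1 - \frac{4}{J}$
$j{\left(P,T \right)} = 2 P$ ($j{\left(P,T \right)} = P \frac{-4 - 4}{-4} = P \left(\left(- \frac{1}{4}\right) \left(-8\right)\right) = P 2 = 2 P$)
$\left(j{\left(1,L{\left(-2,-5 \right)} \right)} - 5\right) \left(-76\right) = \left(2 \cdot 1 - 5\right) \left(-76\right) = \left(2 - 5\right) \left(-76\right) = \left(-3\right) \left(-76\right) = 228$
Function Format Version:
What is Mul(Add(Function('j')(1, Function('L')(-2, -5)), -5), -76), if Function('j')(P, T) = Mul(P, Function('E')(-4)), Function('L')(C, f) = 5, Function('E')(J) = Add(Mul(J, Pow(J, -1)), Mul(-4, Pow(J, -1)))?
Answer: 228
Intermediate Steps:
Function('E')(J) = Add(1, Mul(-4, Pow(J, -1)))
Function('j')(P, T) = Mul(2, P) (Function('j')(P, T) = Mul(P, Mul(Pow(-4, -1), Add(-4, -4))) = Mul(P, Mul(Rational(-1, 4), -8)) = Mul(P, 2) = Mul(2, P))
Mul(Add(Function('j')(1, Function('L')(-2, -5)), -5), -76) = Mul(Add(Mul(2, 1), -5), -76) = Mul(Add(2, -5), -76) = Mul(-3, -76) = 228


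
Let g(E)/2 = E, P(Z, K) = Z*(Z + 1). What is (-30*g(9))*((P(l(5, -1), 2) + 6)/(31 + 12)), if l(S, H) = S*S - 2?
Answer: -301320/43 ≈ -7007.4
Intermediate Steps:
l(S, H) = -2 + S**2 (l(S, H) = S**2 - 2 = -2 + S**2)
P(Z, K) = Z*(1 + Z)
g(E) = 2*E
(-30*g(9))*((P(l(5, -1), 2) + 6)/(31 + 12)) = (-60*9)*(((-2 + 5**2)*(1 + (-2 + 5**2)) + 6)/(31 + 12)) = (-30*18)*(((-2 + 25)*(1 + (-2 + 25)) + 6)/43) = -540*(23*(1 + 23) + 6)/43 = -540*(23*24 + 6)/43 = -540*(552 + 6)/43 = -301320/43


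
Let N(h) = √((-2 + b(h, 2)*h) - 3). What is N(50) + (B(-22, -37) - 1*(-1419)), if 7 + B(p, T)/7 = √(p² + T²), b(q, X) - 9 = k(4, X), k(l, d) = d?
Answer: 1370 + √545 + 7*√1853 ≈ 1694.7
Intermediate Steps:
b(q, X) = 9 + X
N(h) = √(-5 + 11*h) (N(h) = √((-2 + (9 + 2)*h) - 3) = √((-2 + 11*h) - 3) = √(-5 + 11*h))
B(p, T) = -49 + 7*√(T² + p²) (B(p, T) = -49 + 7*√(p² + T²) = -49 + 7*√(T² + p²))
N(50) + (B(-22, -37) - 1*(-1419)) = √(-5 + 11*50) + ((-49 + 7*√((-37)² + (-22)²)) - 1*(-1419)) = √(-5 + 550) + ((-49 + 7*√(1369 + 484)) + 1419) = √545 + ((-49 + 7*√1853) + 1419) = √545 + (1370 + 7*√1853) = 1370 + √545 + 7*√1853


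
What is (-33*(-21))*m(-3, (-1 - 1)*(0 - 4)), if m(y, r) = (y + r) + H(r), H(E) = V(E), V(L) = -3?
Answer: 1386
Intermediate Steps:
H(E) = -3
m(y, r) = -3 + r + y (m(y, r) = (y + r) - 3 = (r + y) - 3 = -3 + r + y)
(-33*(-21))*m(-3, (-1 - 1)*(0 - 4)) = (-33*(-21))*(-3 + (-1 - 1)*(0 - 4) - 3) = 693*(-3 - 2*(-4) - 3) = 693*(-3 + 8 - 3) = 693*2 = 1386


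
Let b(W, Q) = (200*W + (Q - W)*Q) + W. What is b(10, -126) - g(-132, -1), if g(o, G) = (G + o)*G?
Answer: 19013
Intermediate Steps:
g(o, G) = G*(G + o)
b(W, Q) = 201*W + Q*(Q - W) (b(W, Q) = (200*W + Q*(Q - W)) + W = 201*W + Q*(Q - W))
b(10, -126) - g(-132, -1) = ((-126)² + 201*10 - 1*(-126)*10) - (-1)*(-1 - 132) = (15876 + 2010 + 1260) - (-1)*(-133) = 19146 - 1*133 = 19146 - 133 = 19013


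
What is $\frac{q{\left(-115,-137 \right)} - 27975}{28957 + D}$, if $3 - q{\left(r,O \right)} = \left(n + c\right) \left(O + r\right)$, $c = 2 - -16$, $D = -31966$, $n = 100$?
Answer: $- \frac{588}{1003} \approx -0.58624$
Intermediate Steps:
$c = 18$ ($c = 2 + 16 = 18$)
$q{\left(r,O \right)} = 3 - 118 O - 118 r$ ($q{\left(r,O \right)} = 3 - \left(100 + 18\right) \left(O + r\right) = 3 - 118 \left(O + r\right) = 3 - \left(118 O + 118 r\right) = 3 - 118 O - 118 r$)
$\frac{q{\left(-115,-137 \right)} - 27975}{28957 + D} = \frac{\left(3 - -16166 - -13570\right) - 27975}{28957 - 31966} = \frac{\left(3 + 16166 + 13570\right) - 27975}{-3009} = \left(29739 - 27975\right) \left(- \frac{1}{3009}\right) = 1764 \left(- \frac{1}{3009}\right) = - \frac{588}{1003}$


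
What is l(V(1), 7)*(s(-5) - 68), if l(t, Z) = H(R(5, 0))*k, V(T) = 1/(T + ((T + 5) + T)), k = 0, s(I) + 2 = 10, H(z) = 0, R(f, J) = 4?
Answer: 0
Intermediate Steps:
s(I) = 8 (s(I) = -2 + 10 = 8)
V(T) = 1/(5 + 3*T) (V(T) = 1/(T + ((5 + T) + T)) = 1/(T + (5 + 2*T)) = 1/(5 + 3*T))
l(t, Z) = 0 (l(t, Z) = 0*0 = 0)
l(V(1), 7)*(s(-5) - 68) = 0*(8 - 68) = 0*(-60) = 0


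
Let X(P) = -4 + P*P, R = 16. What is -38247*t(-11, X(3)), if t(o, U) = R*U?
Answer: -3059760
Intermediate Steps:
X(P) = -4 + P²
t(o, U) = 16*U
-38247*t(-11, X(3)) = -611952*(-4 + 3²) = -611952*(-4 + 9) = -611952*5 = -38247*80 = -3059760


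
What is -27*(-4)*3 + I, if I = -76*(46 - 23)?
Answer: -1424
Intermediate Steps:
I = -1748 (I = -76*23 = -1748)
-27*(-4)*3 + I = -27*(-4)*3 - 1748 = 108*3 - 1748 = 324 - 1748 = -1424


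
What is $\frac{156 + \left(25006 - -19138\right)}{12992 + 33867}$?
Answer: $\frac{44300}{46859} \approx 0.94539$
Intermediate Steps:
$\frac{156 + \left(25006 - -19138\right)}{12992 + 33867} = \frac{156 + \left(25006 + 19138\right)}{46859} = \left(156 + 44144\right) \frac{1}{46859} = 44300 \cdot \frac{1}{46859} = \frac{44300}{46859}$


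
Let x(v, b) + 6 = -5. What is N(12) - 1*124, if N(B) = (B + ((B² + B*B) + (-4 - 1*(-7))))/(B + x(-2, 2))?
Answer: 179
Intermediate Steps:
x(v, b) = -11 (x(v, b) = -6 - 5 = -11)
N(B) = (3 + B + 2*B²)/(-11 + B) (N(B) = (B + ((B² + B*B) + (-4 - 1*(-7))))/(B - 11) = (B + ((B² + B²) + (-4 + 7)))/(-11 + B) = (B + (2*B² + 3))/(-11 + B) = (B + (3 + 2*B²))/(-11 + B) = (3 + B + 2*B²)/(-11 + B))
N(12) - 1*124 = (3 + 12 + 2*12²)/(-11 + 12) - 1*124 = (3 + 12 + 2*144)/1 - 124 = 1*(3 + 12 + 288) - 124 = 1*303 - 124 = 303 - 124 = 179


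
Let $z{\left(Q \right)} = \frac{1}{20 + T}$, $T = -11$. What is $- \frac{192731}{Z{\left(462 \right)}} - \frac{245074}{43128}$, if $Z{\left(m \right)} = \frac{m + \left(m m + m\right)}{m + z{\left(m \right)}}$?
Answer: $- \frac{6320861975}{15008544} \approx -421.15$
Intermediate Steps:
$z{\left(Q \right)} = \frac{1}{9}$ ($z{\left(Q \right)} = \frac{1}{20 - 11} = \frac{1}{9}$)
$Z{\left(m \right)} = \frac{m^{2} + 2 m}{\frac{1}{9} + m}$ ($Z{\left(m \right)} = \frac{m + \left(m m + m\right)}{m + \frac{1}{9}} = \frac{m + \left(m^{2} + m\right)}{\frac{1}{9} + m} = \frac{m + \left(m + m^{2}\right)}{\frac{1}{9} + m} = \frac{m^{2} + 2 m}{\frac{1}{9} + m}$)
$- \frac{192731}{Z{\left(462 \right)}} - \frac{245074}{43128} = - \frac{192731}{9 \cdot 462 \frac{1}{1 + 9 \cdot 462} \left(2 + 462\right)} - \frac{245074}{43128} = - \frac{192731}{9 \cdot 462 \frac{1}{1 + 4158} \cdot 464} - \frac{122537}{21564} = - \frac{192731}{9 \cdot 462 \cdot \frac{1}{4159} \cdot 464} - \frac{122537}{21564} = - \frac{192731}{\frac{1929312}{4159}} - \frac{122537}{21564} = \left(-192731\right) \frac{4159}{1929312} - \frac{122537}{21564} = - \frac{10409977}{25056} - \frac{122537}{21564} = - \frac{6320861975}{15008544}$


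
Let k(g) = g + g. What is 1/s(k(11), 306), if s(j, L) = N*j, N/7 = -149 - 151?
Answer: -1/46200 ≈ -2.1645e-5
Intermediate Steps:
N = -2100 (N = 7*(-149 - 151) = 7*(-300) = -2100)
k(g) = 2*g
s(j, L) = -2100*j
1/s(k(11), 306) = 1/(-4200*11) = 1/(-2100*22) = 1/(-46200) = -1/46200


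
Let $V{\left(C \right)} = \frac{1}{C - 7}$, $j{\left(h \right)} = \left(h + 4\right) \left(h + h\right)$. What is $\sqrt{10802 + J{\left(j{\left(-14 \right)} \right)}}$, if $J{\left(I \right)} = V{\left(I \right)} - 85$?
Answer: $\frac{\sqrt{798727566}}{273} \approx 103.52$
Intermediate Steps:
$j{\left(h \right)} = 2 h \left(4 + h\right)$ ($j{\left(h \right)} = \left(4 + h\right) 2 h = 2 h \left(4 + h\right)$)
$V{\left(C \right)} = \frac{1}{-7 + C}$
$J{\left(I \right)} = -85 + \frac{1}{-7 + I}$ ($J{\left(I \right)} = \frac{1}{-7 + I} - 85 = -85 + \frac{1}{-7 + I}$)
$\sqrt{10802 + J{\left(j{\left(-14 \right)} \right)}} = \sqrt{10802 + \frac{596 - 85 \cdot 2 \left(-14\right) \left(4 - 14\right)}{-7 + 2 \left(-14\right) \left(4 - 14\right)}} = \sqrt{10802 + \frac{596 - 85 \cdot 2 \left(-14\right) \left(-10\right)}{-7 + 2 \left(-14\right) \left(-10\right)}} = \sqrt{10802 + \frac{596 - 23800}{-7 + 280}} = \sqrt{10802 + \frac{596 - 23800}{273}} = \sqrt{10802 + \frac{1}{273} \left(-23204\right)} = \sqrt{10802 - \frac{23204}{273}} = \sqrt{\frac{2925742}{273}} = \frac{\sqrt{798727566}}{273}$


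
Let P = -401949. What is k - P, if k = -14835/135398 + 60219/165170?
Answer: 2247266898621138/5590921915 ≈ 4.0195e+5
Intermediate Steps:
k = 1425808803/5590921915 (k = -14835*1/135398 + 60219*(1/165170) = -14835/135398 + 60219/165170 = 1425808803/5590921915 ≈ 0.25502)
k - P = 1425808803/5590921915 - 1*(-401949) = 1425808803/5590921915 + 401949 = 2247266898621138/5590921915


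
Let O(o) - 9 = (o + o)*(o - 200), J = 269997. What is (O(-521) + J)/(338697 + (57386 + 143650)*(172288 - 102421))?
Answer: 1021288/14046120909 ≈ 7.2710e-5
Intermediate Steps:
O(o) = 9 + 2*o*(-200 + o) (O(o) = 9 + (o + o)*(o - 200) = 9 + (2*o)*(-200 + o) = 9 + 2*o*(-200 + o))
(O(-521) + J)/(338697 + (57386 + 143650)*(172288 - 102421)) = ((9 - 400*(-521) + 2*(-521)²) + 269997)/(338697 + (57386 + 143650)*(172288 - 102421)) = ((9 + 208400 + 2*271441) + 269997)/(338697 + 201036*69867) = ((9 + 208400 + 542882) + 269997)/(338697 + 14045782212) = (751291 + 269997)/14046120909 = 1021288*(1/14046120909) = 1021288/14046120909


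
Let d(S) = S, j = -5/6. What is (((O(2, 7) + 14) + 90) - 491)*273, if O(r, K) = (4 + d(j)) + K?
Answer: -205751/2 ≈ -1.0288e+5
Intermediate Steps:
j = -⅚ (j = -5*⅙ = -⅚ ≈ -0.83333)
O(r, K) = 19/6 + K (O(r, K) = (4 - ⅚) + K = 19/6 + K)
(((O(2, 7) + 14) + 90) - 491)*273 = ((((19/6 + 7) + 14) + 90) - 491)*273 = (((61/6 + 14) + 90) - 491)*273 = ((145/6 + 90) - 491)*273 = (685/6 - 491)*273 = -2261/6*273 = -205751/2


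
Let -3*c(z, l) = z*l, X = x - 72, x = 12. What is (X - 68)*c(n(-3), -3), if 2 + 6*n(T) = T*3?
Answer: 704/3 ≈ 234.67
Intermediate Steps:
n(T) = -⅓ + T/2 (n(T) = -⅓ + (T*3)/6 = -⅓ + (3*T)/6 = -⅓ + T/2)
X = -60 (X = 12 - 72 = -60)
c(z, l) = -l*z/3 (c(z, l) = -z*l/3 = -l*z/3)
(X - 68)*c(n(-3), -3) = (-60 - 68)*(-⅓*(-3)*(-⅓ + (½)*(-3))) = -(-128)*(-3)*(-⅓ - 3/2)/3 = -(-128)*(-3)*(-11)/(3*6) = -128*(-11/6) = 704/3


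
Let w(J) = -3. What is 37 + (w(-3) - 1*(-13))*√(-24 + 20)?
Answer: 37 + 20*I ≈ 37.0 + 20.0*I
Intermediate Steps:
37 + (w(-3) - 1*(-13))*√(-24 + 20) = 37 + (-3 - 1*(-13))*√(-24 + 20) = 37 + (-3 + 13)*√(-4) = 37 + 10*(2*I) = 37 + 20*I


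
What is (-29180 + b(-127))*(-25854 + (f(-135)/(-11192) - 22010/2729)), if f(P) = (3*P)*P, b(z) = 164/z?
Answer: 365994625622803751/484869617 ≈ 7.5483e+8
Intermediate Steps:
f(P) = 3*P²
(-29180 + b(-127))*(-25854 + (f(-135)/(-11192) - 22010/2729)) = (-29180 + 164/(-127))*(-25854 + ((3*(-135)²)/(-11192) - 22010/2729)) = (-29180 + 164*(-1/127))*(-25854 + ((3*18225)*(-1/11192) - 22010*1/2729)) = (-29180 - 164/127)*(-25854 + (54675*(-1/11192) - 22010/2729)) = -3706024*(-25854 + (-54675/11192 - 22010/2729))/127 = -3706024*(-25854 - 395543995/30542968)/127 = -3706024/127*(-790053438667/30542968) = 365994625622803751/484869617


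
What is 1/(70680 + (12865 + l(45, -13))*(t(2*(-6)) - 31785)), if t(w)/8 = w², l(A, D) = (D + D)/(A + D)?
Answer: -16/6303967611 ≈ -2.5381e-9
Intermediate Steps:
l(A, D) = 2*D/(A + D) (l(A, D) = (2*D)/(A + D) = 2*D/(A + D))
t(w) = 8*w²
1/(70680 + (12865 + l(45, -13))*(t(2*(-6)) - 31785)) = 1/(70680 + (12865 + 2*(-13)/(45 - 13))*(8*(2*(-6))² - 31785)) = 1/(70680 + (12865 + 2*(-13)/32)*(8*(-12)² - 31785)) = 1/(70680 + (12865 + 2*(-13)*(1/32))*(8*144 - 31785)) = 1/(70680 + (12865 - 13/16)*(1152 - 31785)) = 1/(70680 + (205827/16)*(-30633)) = 1/(70680 - 6305098491/16) = 1/(-6303967611/16) = -16/6303967611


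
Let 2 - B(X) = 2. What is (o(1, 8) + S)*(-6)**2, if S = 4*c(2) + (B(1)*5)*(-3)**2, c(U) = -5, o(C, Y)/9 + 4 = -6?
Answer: -3960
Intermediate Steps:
o(C, Y) = -90 (o(C, Y) = -36 + 9*(-6) = -36 - 54 = -90)
B(X) = 0 (B(X) = 2 - 1*2 = 2 - 2 = 0)
S = -20 (S = 4*(-5) + (0*5)*(-3)**2 = -20 + 0*9 = -20 + 0 = -20)
(o(1, 8) + S)*(-6)**2 = (-90 - 20)*(-6)**2 = -110*36 = -3960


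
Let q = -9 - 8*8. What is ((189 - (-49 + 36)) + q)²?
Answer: 16641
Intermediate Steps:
q = -73 (q = -9 - 64 = -73)
((189 - (-49 + 36)) + q)² = ((189 - (-49 + 36)) - 73)² = ((189 - 1*(-13)) - 73)² = ((189 + 13) - 73)² = (202 - 73)² = 129² = 16641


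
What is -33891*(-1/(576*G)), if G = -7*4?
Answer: -11297/5376 ≈ -2.1014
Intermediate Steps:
G = -28
-33891*(-1/(576*G)) = -33891/((32*(-18))*(-28)) = -33891/((-576*(-28))) = -33891/16128 = -33891*1/16128 = -11297/5376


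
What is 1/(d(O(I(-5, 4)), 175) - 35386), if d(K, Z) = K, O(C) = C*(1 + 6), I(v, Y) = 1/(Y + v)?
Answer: -1/35393 ≈ -2.8254e-5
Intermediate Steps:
O(C) = 7*C (O(C) = C*7 = 7*C)
1/(d(O(I(-5, 4)), 175) - 35386) = 1/(7/(4 - 5) - 35386) = 1/(7/(-1) - 35386) = 1/(7*(-1) - 35386) = 1/(-7 - 35386) = 1/(-35393) = -1/35393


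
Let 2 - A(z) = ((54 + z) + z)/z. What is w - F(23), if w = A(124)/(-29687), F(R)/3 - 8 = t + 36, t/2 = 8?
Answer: -331306893/1840594 ≈ -180.00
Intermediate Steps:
t = 16 (t = 2*8 = 16)
A(z) = 2 - (54 + 2*z)/z (A(z) = 2 - ((54 + z) + z)/z = 2 - (54 + 2*z)/z)
F(R) = 180 (F(R) = 24 + 3*(16 + 36) = 24 + 3*52 = 24 + 156 = 180)
w = 27/1840594 (w = -54/124/(-29687) = -54*1/124*(-1/29687) = -27/62*(-1/29687) = 27/1840594 ≈ 1.4669e-5)
w - F(23) = 27/1840594 - 1*180 = 27/1840594 - 180 = -331306893/1840594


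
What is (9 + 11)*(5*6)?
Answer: 600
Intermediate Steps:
(9 + 11)*(5*6) = 20*30 = 600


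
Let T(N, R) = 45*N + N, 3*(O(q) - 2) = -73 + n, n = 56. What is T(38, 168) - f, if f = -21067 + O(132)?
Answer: 68456/3 ≈ 22819.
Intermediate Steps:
O(q) = -11/3 (O(q) = 2 + (-73 + 56)/3 = 2 + (1/3)*(-17) = 2 - 17/3 = -11/3)
f = -63212/3 (f = -21067 - 11/3 = -63212/3 ≈ -21071.)
T(N, R) = 46*N
T(38, 168) - f = 46*38 - 1*(-63212/3) = 1748 + 63212/3 = 68456/3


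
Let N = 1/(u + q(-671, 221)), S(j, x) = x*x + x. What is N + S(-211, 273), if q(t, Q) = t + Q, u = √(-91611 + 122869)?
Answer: 6404621817/85621 - √31258/171242 ≈ 74802.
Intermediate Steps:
u = √31258 ≈ 176.80
q(t, Q) = Q + t
S(j, x) = x + x² (S(j, x) = x² + x = x + x²)
N = 1/(-450 + √31258) (N = 1/(√31258 + (221 - 671)) = 1/(√31258 - 450) = 1/(-450 + √31258) ≈ -0.0036603)
N + S(-211, 273) = (-225/85621 - √31258/171242) + 273*(1 + 273) = (-225/85621 - √31258/171242) + 273*274 = (-225/85621 - √31258/171242) + 74802 = 6404621817/85621 - √31258/171242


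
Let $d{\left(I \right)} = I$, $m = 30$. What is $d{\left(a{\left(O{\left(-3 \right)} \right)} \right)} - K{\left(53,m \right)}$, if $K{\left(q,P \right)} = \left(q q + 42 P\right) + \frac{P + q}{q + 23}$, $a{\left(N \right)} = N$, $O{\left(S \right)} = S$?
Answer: $- \frac{309555}{76} \approx -4073.1$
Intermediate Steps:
$K{\left(q,P \right)} = q^{2} + 42 P + \frac{P + q}{23 + q}$ ($K{\left(q,P \right)} = \left(q^{2} + 42 P\right) + \frac{P + q}{23 + q} = q^{2} + 42 P + \frac{P + q}{23 + q}$)
$d{\left(a{\left(O{\left(-3 \right)} \right)} \right)} - K{\left(53,m \right)} = -3 - \frac{53 + 53^{3} + 23 \cdot 53^{2} + 967 \cdot 30 + 42 \cdot 30 \cdot 53}{23 + 53} = -3 - \frac{53 + 148877 + 23 \cdot 2809 + 29010 + 66780}{76} = -3 - \frac{53 + 148877 + 64607 + 29010 + 66780}{76} = -3 - \frac{1}{76} \cdot 309327 = -3 - \frac{309327}{76} = - \frac{309555}{76}$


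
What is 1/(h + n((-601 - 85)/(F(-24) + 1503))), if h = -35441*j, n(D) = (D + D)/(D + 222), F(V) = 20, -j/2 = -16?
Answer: -84355/95668018103 ≈ -8.8175e-7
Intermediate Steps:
j = 32 (j = -2*(-16) = 32)
n(D) = 2*D/(222 + D) (n(D) = (2*D)/(222 + D) = 2*D/(222 + D))
h = -1134112 (h = -35441*32 = -1134112)
1/(h + n((-601 - 85)/(F(-24) + 1503))) = 1/(-1134112 + 2*((-601 - 85)/(20 + 1503))/(222 + (-601 - 85)/(20 + 1503))) = 1/(-1134112 + 2*(-686/1523)/(222 - 686/1523)) = 1/(-1134112 + 2*(-686/1523)/(337420/1523)) = 1/(-1134112 + 2*(-686/1523)*(1523/337420)) = 1/(-1134112 - 343/84355) = 1/(-95668018103/84355) = -84355/95668018103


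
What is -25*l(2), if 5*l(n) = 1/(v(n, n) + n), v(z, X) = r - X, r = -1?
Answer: 5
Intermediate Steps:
v(z, X) = -1 - X
l(n) = -⅕ (l(n) = 1/(5*((-1 - n) + n)) = (⅕)/(-1) = (⅕)*(-1) = -⅕)
-25*l(2) = -25*(-⅕) = 5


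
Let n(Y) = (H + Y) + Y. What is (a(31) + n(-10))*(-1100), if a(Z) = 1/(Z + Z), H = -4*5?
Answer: 1363450/31 ≈ 43982.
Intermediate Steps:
H = -20
n(Y) = -20 + 2*Y (n(Y) = (-20 + Y) + Y = -20 + 2*Y)
a(Z) = 1/(2*Z)
(a(31) + n(-10))*(-1100) = ((1/2)/31 + (-20 + 2*(-10)))*(-1100) = ((1/2)*(1/31) + (-20 - 20))*(-1100) = (1/62 - 40)*(-1100) = -2479/62*(-1100) = 1363450/31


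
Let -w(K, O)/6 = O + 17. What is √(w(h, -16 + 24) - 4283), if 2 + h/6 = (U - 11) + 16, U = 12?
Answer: I*√4433 ≈ 66.581*I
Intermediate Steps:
h = 90 (h = -12 + 6*((12 - 11) + 16) = -12 + 6*(1 + 16) = -12 + 6*17 = -12 + 102 = 90)
w(K, O) = -102 - 6*O (w(K, O) = -6*(O + 17) = -6*(17 + O) = -102 - 6*O)
√(w(h, -16 + 24) - 4283) = √((-102 - 6*(-16 + 24)) - 4283) = √((-102 - 6*8) - 4283) = √((-102 - 48) - 4283) = √(-150 - 4283) = √(-4433) = I*√4433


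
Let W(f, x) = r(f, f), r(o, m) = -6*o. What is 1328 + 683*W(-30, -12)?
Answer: 124268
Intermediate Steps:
W(f, x) = -6*f
1328 + 683*W(-30, -12) = 1328 + 683*(-6*(-30)) = 1328 + 683*180 = 1328 + 122940 = 124268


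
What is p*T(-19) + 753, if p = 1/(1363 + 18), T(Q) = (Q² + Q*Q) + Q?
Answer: 1040596/1381 ≈ 753.51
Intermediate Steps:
T(Q) = Q + 2*Q² (T(Q) = (Q² + Q²) + Q = 2*Q² + Q = Q + 2*Q²)
p = 1/1381 ≈ 0.00072411
p*T(-19) + 753 = (-19*(1 + 2*(-19)))/1381 + 753 = (-19*(1 - 38))/1381 + 753 = (-19*(-37))/1381 + 753 = (1/1381)*703 + 753 = 703/1381 + 753 = 1040596/1381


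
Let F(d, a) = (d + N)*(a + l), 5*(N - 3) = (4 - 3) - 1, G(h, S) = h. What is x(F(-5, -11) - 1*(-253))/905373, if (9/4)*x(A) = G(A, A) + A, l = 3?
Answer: 2152/8148357 ≈ 0.00026410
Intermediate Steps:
N = 3 (N = 3 + ((4 - 3) - 1)/5 = 3 + (1 - 1)/5 = 3 + (1/5)*0 = 3 + 0 = 3)
F(d, a) = (3 + a)*(3 + d) (F(d, a) = (d + 3)*(a + 3) = (3 + d)*(3 + a) = (3 + a)*(3 + d))
x(A) = 8*A/9 (x(A) = 4*(A + A)/9 = 4*(2*A)/9 = 8*A/9)
x(F(-5, -11) - 1*(-253))/905373 = (8*((9 + 3*(-11) + 3*(-5) - 11*(-5)) - 1*(-253))/9)/905373 = (8*((9 - 33 - 15 + 55) + 253)/9)*(1/905373) = (8*(16 + 253)/9)*(1/905373) = ((8/9)*269)*(1/905373) = (2152/9)*(1/905373) = 2152/8148357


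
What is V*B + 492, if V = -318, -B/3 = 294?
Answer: 280968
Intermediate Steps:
B = -882 (B = -3*294 = -882)
V*B + 492 = -318*(-882) + 492 = 280476 + 492 = 280968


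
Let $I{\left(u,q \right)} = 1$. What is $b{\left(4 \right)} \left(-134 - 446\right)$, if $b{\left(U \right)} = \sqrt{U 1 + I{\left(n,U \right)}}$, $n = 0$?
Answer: $- 580 \sqrt{5} \approx -1296.9$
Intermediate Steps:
$b{\left(U \right)} = \sqrt{1 + U}$ ($b{\left(U \right)} = \sqrt{U 1 + 1} = \sqrt{U + 1} = \sqrt{1 + U}$)
$b{\left(4 \right)} \left(-134 - 446\right) = \sqrt{1 + 4} \left(-134 - 446\right) = \sqrt{5} \left(-580\right) = - 580 \sqrt{5}$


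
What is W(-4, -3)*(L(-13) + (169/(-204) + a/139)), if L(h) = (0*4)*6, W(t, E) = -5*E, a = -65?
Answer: -183755/9452 ≈ -19.441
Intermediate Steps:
L(h) = 0 (L(h) = 0*6 = 0)
W(-4, -3)*(L(-13) + (169/(-204) + a/139)) = (-5*(-3))*(0 + (169/(-204) - 65/139)) = 15*(0 + (169*(-1/204) - 65*1/139)) = 15*(0 + (-169/204 - 65/139)) = 15*(0 - 36751/28356) = 15*(-36751/28356) = -183755/9452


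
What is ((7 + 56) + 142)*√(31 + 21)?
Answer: 410*√13 ≈ 1478.3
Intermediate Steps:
((7 + 56) + 142)*√(31 + 21) = (63 + 142)*√52 = 205*(2*√13) = 410*√13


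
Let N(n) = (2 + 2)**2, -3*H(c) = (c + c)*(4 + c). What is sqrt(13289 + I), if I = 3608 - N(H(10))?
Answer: sqrt(16881) ≈ 129.93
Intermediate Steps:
H(c) = -2*c*(4 + c)/3 (H(c) = -(c + c)*(4 + c)/3 = -2*c*(4 + c)/3)
N(n) = 16 (N(n) = 4**2 = 16)
I = 3592 (I = 3608 - 1*16 = 3608 - 16 = 3592)
sqrt(13289 + I) = sqrt(13289 + 3592) = sqrt(16881)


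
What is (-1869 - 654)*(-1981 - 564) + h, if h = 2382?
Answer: 6423417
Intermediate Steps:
(-1869 - 654)*(-1981 - 564) + h = (-1869 - 654)*(-1981 - 564) + 2382 = -2523*(-2545) + 2382 = 6421035 + 2382 = 6423417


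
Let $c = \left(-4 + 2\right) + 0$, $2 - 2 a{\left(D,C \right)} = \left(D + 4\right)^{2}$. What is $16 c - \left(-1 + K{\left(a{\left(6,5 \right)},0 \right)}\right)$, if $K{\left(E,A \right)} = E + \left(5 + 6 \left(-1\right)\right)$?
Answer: $19$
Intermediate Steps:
$a{\left(D,C \right)} = 1 - \frac{\left(4 + D\right)^{2}}{2}$ ($a{\left(D,C \right)} = 1 - \frac{\left(D + 4\right)^{2}}{2} = 1 - \frac{\left(4 + D\right)^{2}}{2}$)
$c = -2$ ($c = -2 + 0 = -2$)
$K{\left(E,A \right)} = -1 + E$ ($K{\left(E,A \right)} = E + \left(5 - 6\right) = E - 1 = -1 + E$)
$16 c - \left(-1 + K{\left(a{\left(6,5 \right)},0 \right)}\right) = 16 \left(-2\right) - \left(-1 - \frac{\left(4 + 6\right)^{2}}{2}\right) = -32 + \left(1 - \left(-1 + \left(1 - \frac{10^{2}}{2}\right)\right)\right) = -32 + \left(1 - \left(-1 + \left(1 - 50\right)\right)\right) = -32 + \left(1 - \left(-1 - 49\right)\right) = -32 + \left(1 - -50\right) = -32 + \left(1 + 50\right) = -32 + 51 = 19$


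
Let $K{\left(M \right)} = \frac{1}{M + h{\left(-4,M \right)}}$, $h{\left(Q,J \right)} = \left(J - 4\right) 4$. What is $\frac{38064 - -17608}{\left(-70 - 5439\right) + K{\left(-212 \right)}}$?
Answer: $- \frac{59903072}{5927685} \approx -10.106$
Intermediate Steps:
$h{\left(Q,J \right)} = -16 + 4 J$ ($h{\left(Q,J \right)} = \left(-4 + J\right) 4 = -16 + 4 J$)
$K{\left(M \right)} = \frac{1}{-16 + 5 M}$ ($K{\left(M \right)} = \frac{1}{M + \left(-16 + 4 M\right)} = \frac{1}{-16 + 5 M}$)
$\frac{38064 - -17608}{\left(-70 - 5439\right) + K{\left(-212 \right)}} = \frac{38064 - -17608}{\left(-70 - 5439\right) + \frac{1}{-16 + 5 \left(-212\right)}} = \frac{38064 + 17608}{\left(-70 - 5439\right) + \frac{1}{-16 - 1060}} = \frac{55672}{-5509 + \frac{1}{-1076}} = \frac{55672}{-5509 - \frac{1}{1076}} = \frac{55672}{- \frac{5927685}{1076}} = 55672 \left(- \frac{1076}{5927685}\right) = - \frac{59903072}{5927685}$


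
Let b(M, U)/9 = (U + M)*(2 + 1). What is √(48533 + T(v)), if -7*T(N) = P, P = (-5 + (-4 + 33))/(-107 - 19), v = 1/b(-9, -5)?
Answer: √21403065/21 ≈ 220.30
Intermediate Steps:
b(M, U) = 27*M + 27*U (b(M, U) = 9*((U + M)*(2 + 1)) = 9*((M + U)*3) = 9*(3*M + 3*U) = 27*M + 27*U)
v = -1/378 (v = 1/(27*(-9) + 27*(-5)) = 1/(-243 - 135) = 1/(-378) = -1/378 ≈ -0.0026455)
P = -4/21 (P = (-5 + 29)/(-126) = 24*(-1/126) = -4/21 ≈ -0.19048)
T(N) = 4/147 (T(N) = -⅐*(-4/21) = 4/147)
√(48533 + T(v)) = √(48533 + 4/147) = √(7134355/147) = √21403065/21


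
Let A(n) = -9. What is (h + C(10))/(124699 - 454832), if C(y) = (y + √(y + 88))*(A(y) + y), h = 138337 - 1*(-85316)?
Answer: -223663/330133 - 7*√2/330133 ≈ -0.67752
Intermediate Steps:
h = 223653 (h = 138337 + 85316 = 223653)
C(y) = (-9 + y)*(y + √(88 + y)) (C(y) = (y + √(y + 88))*(-9 + y) = (y + √(88 + y))*(-9 + y) = (-9 + y)*(y + √(88 + y)))
(h + C(10))/(124699 - 454832) = (223653 + (10² - 9*10 - 9*√(88 + 10) + 10*√(88 + 10)))/(124699 - 454832) = (223653 + (100 - 90 - 63*√2 + 10*√98))/(-330133) = (223653 + (100 - 90 - 63*√2 + 10*(7*√2)))*(-1/330133) = (223653 + (100 - 90 - 63*√2 + 70*√2))*(-1/330133) = (223653 + (10 + 7*√2))*(-1/330133) = (223663 + 7*√2)*(-1/330133) = -223663/330133 - 7*√2/330133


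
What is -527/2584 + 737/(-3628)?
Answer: -56123/137864 ≈ -0.40709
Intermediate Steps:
-527/2584 + 737/(-3628) = -527*1/2584 + 737*(-1/3628) = -31/152 - 737/3628 = -56123/137864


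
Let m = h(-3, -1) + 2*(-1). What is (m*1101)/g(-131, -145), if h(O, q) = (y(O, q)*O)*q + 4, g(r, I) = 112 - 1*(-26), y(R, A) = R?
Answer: -2569/46 ≈ -55.848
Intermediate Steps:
g(r, I) = 138 (g(r, I) = 112 + 26 = 138)
h(O, q) = 4 + q*O² (h(O, q) = (O*O)*q + 4 = O²*q + 4 = q*O² + 4 = 4 + q*O²)
m = -7 (m = (4 - 1*(-3)²) + 2*(-1) = (4 - 1*9) - 2 = (4 - 9) - 2 = -5 - 2 = -7)
(m*1101)/g(-131, -145) = -7*1101/138 = -7707*1/138 = -2569/46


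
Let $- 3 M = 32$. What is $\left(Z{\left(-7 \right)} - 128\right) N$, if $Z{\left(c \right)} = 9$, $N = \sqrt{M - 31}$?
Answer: $- \frac{595 i \sqrt{15}}{3} \approx - 768.14 i$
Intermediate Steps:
$M = - \frac{32}{3}$ ($M = \left(- \frac{1}{3}\right) 32 = - \frac{32}{3} \approx -10.667$)
$N = \frac{5 i \sqrt{15}}{3}$ ($N = \sqrt{- \frac{32}{3} - 31} = \sqrt{- \frac{125}{3}} = \frac{5 i \sqrt{15}}{3} \approx 6.455 i$)
$\left(Z{\left(-7 \right)} - 128\right) N = \left(9 - 128\right) \frac{5 i \sqrt{15}}{3} = - 119 \frac{5 i \sqrt{15}}{3} = - \frac{595 i \sqrt{15}}{3}$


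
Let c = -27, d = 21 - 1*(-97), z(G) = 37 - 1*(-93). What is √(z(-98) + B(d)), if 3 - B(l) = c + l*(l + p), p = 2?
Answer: 20*I*√35 ≈ 118.32*I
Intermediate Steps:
z(G) = 130 (z(G) = 37 + 93 = 130)
d = 118 (d = 21 + 97 = 118)
B(l) = 30 - l*(2 + l) (B(l) = 3 - (-27 + l*(l + 2)) = 3 - (-27 + l*(2 + l)) = 3 + (27 - l*(2 + l)) = 30 - l*(2 + l))
√(z(-98) + B(d)) = √(130 + (30 - 1*118² - 2*118)) = √(130 + (30 - 1*13924 - 236)) = √(130 + (30 - 13924 - 236)) = √(130 - 14130) = √(-14000) = 20*I*√35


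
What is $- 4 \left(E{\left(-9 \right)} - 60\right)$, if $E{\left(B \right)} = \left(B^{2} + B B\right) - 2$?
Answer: $-400$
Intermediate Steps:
$E{\left(B \right)} = -2 + 2 B^{2}$ ($E{\left(B \right)} = \left(B^{2} + B^{2}\right) - 2 = 2 B^{2} - 2 = -2 + 2 B^{2}$)
$- 4 \left(E{\left(-9 \right)} - 60\right) = - 4 \left(\left(-2 + 2 \left(-9\right)^{2}\right) - 60\right) = - 4 \left(\left(-2 + 2 \cdot 81\right) - 60\right) = - 4 \left(\left(-2 + 162\right) - 60\right) = - 4 \left(160 - 60\right) = \left(-4\right) 100 = -400$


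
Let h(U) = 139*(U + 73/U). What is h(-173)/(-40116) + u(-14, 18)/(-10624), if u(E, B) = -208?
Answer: 714821369/1152051288 ≈ 0.62048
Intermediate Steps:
h(U) = 139*U + 10147/U
h(-173)/(-40116) + u(-14, 18)/(-10624) = (139*(-173) + 10147/(-173))/(-40116) - 208/(-10624) = (-24047 + 10147*(-1/173))*(-1/40116) - 208*(-1/10624) = (-24047 - 10147/173)*(-1/40116) + 13/664 = -4170278/173*(-1/40116) + 13/664 = 2085139/3470034 + 13/664 = 714821369/1152051288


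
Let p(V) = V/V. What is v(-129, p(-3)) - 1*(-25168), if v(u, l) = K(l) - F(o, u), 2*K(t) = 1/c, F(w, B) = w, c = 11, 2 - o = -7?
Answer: 553499/22 ≈ 25159.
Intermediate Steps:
o = 9 (o = 2 - 1*(-7) = 2 + 7 = 9)
K(t) = 1/22 (K(t) = (½)/11 = (½)*(1/11) = 1/22)
p(V) = 1
v(u, l) = -197/22 (v(u, l) = 1/22 - 1*9 = 1/22 - 9 = -197/22)
v(-129, p(-3)) - 1*(-25168) = -197/22 - 1*(-25168) = -197/22 + 25168 = 553499/22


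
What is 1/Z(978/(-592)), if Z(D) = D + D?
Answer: -148/489 ≈ -0.30266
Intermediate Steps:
Z(D) = 2*D
1/Z(978/(-592)) = 1/(2*(978/(-592))) = 1/(2*(978*(-1/592))) = 1/(2*(-489/296)) = 1/(-489/148) = -148/489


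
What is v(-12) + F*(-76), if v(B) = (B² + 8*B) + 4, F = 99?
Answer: -7472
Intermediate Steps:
v(B) = 4 + B² + 8*B
v(-12) + F*(-76) = (4 + (-12)² + 8*(-12)) + 99*(-76) = (4 + 144 - 96) - 7524 = 52 - 7524 = -7472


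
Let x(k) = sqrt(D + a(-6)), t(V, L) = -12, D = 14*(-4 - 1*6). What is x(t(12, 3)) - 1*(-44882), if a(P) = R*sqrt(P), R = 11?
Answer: 44882 + sqrt(-140 + 11*I*sqrt(6)) ≈ 44883.0 + 11.886*I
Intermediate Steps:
D = -140 (D = 14*(-4 - 6) = 14*(-10) = -140)
a(P) = 11*sqrt(P)
x(k) = sqrt(-140 + 11*I*sqrt(6)) (x(k) = sqrt(-140 + 11*sqrt(-6)) = sqrt(-140 + 11*(I*sqrt(6))) = sqrt(-140 + 11*I*sqrt(6)))
x(t(12, 3)) - 1*(-44882) = sqrt(-140 + 11*I*sqrt(6)) - 1*(-44882) = sqrt(-140 + 11*I*sqrt(6)) + 44882 = 44882 + sqrt(-140 + 11*I*sqrt(6))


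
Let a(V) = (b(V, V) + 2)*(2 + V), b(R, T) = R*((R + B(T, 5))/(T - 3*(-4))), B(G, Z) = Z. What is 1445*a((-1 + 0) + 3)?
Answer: 17340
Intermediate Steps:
b(R, T) = R*(5 + R)/(12 + T) (b(R, T) = R*((R + 5)/(T - 3*(-4))) = R*((5 + R)/(T + 12)) = R*((5 + R)/(12 + T)) = R*(5 + R)/(12 + T))
a(V) = (2 + V)*(2 + V*(5 + V)/(12 + V)) (a(V) = (V*(5 + V)/(12 + V) + 2)*(2 + V) = (2 + V*(5 + V)/(12 + V))*(2 + V) = (2 + V)*(2 + V*(5 + V)/(12 + V)))
1445*a((-1 + 0) + 3) = 1445*((48 + ((-1 + 0) + 3)**3 + 9*((-1 + 0) + 3)**2 + 38*((-1 + 0) + 3))/(12 + ((-1 + 0) + 3))) = 1445*((48 + (-1 + 3)**3 + 9*(-1 + 3)**2 + 38*(-1 + 3))/(12 + (-1 + 3))) = 1445*((48 + 2**3 + 9*2**2 + 38*2)/(12 + 2)) = 1445*((48 + 8 + 9*4 + 76)/14) = 1445*((48 + 8 + 36 + 76)/14) = 1445*((1/14)*168) = 1445*12 = 17340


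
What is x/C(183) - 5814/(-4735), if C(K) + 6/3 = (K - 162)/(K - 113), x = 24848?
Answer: -1176453962/80495 ≈ -14615.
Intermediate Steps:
C(K) = -2 + (-162 + K)/(-113 + K) (C(K) = -2 + (K - 162)/(K - 113) = -2 + (-162 + K)/(-113 + K))
x/C(183) - 5814/(-4735) = 24848/(((64 - 1*183)/(-113 + 183))) - 5814/(-4735) = 24848/(((64 - 183)/70)) - 5814*(-1/4735) = 24848/(((1/70)*(-119))) + 5814/4735 = 24848/(-17/10) + 5814/4735 = 24848*(-10/17) + 5814/4735 = -248480/17 + 5814/4735 = -1176453962/80495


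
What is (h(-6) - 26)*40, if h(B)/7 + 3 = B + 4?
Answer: -2440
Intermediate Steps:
h(B) = 7 + 7*B (h(B) = -21 + 7*(B + 4) = -21 + 7*(4 + B) = -21 + (28 + 7*B) = 7 + 7*B)
(h(-6) - 26)*40 = ((7 + 7*(-6)) - 26)*40 = ((7 - 42) - 26)*40 = (-35 - 26)*40 = -61*40 = -2440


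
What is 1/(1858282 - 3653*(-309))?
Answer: 1/2987059 ≈ 3.3478e-7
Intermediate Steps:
1/(1858282 - 3653*(-309)) = 1/(1858282 + 1128777) = 1/2987059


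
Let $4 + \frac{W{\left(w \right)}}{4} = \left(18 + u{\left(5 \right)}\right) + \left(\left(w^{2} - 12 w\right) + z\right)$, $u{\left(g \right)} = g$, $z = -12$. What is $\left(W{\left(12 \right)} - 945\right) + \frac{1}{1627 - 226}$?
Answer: $- \frac{1284716}{1401} \approx -917.0$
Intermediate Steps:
$W{\left(w \right)} = 28 - 48 w + 4 w^{2}$ ($W{\left(w \right)} = -16 + 4 \left(\left(18 + 5\right) - \left(12 - w^{2} + 12 w\right)\right) = -16 + 4 \left(23 - \left(12 - w^{2} + 12 w\right)\right) = -16 + 4 \left(11 + w^{2} - 12 w\right) = -16 + \left(44 - 48 w + 4 w^{2}\right) = 28 - 48 w + 4 w^{2}$)
$\left(W{\left(12 \right)} - 945\right) + \frac{1}{1627 - 226} = \left(\left(28 - 576 + 4 \cdot 12^{2}\right) - 945\right) + \frac{1}{1627 - 226} = \left(\left(28 - 576 + 4 \cdot 144\right) - 945\right) + \frac{1}{1401} = \left(\left(28 - 576 + 576\right) - 945\right) + \frac{1}{1401} = \left(28 - 945\right) + \frac{1}{1401} = -917 + \frac{1}{1401} = - \frac{1284716}{1401}$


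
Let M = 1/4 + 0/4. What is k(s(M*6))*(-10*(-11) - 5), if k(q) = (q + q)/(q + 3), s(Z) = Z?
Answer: 70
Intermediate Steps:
M = ¼ (M = 1*(¼) + 0*(¼) = ¼ + 0 = ¼ ≈ 0.25000)
k(q) = 2*q/(3 + q) (k(q) = (2*q)/(3 + q) = 2*q/(3 + q))
k(s(M*6))*(-10*(-11) - 5) = (2*((¼)*6)/(3 + (¼)*6))*(-10*(-11) - 5) = (2*(3/2)/(3 + 3/2))*(110 - 5) = (2*(3/2)/(9/2))*105 = (2*(3/2)*(2/9))*105 = (⅔)*105 = 70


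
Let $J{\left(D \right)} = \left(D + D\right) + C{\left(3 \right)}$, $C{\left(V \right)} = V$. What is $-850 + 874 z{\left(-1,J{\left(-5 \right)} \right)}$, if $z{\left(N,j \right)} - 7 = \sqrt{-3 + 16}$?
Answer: $5268 + 874 \sqrt{13} \approx 8419.3$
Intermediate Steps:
$J{\left(D \right)} = 3 + 2 D$ ($J{\left(D \right)} = \left(D + D\right) + 3 = 2 D + 3 = 3 + 2 D$)
$z{\left(N,j \right)} = 7 + \sqrt{13}$ ($z{\left(N,j \right)} = 7 + \sqrt{-3 + 16} = 7 + \sqrt{13}$)
$-850 + 874 z{\left(-1,J{\left(-5 \right)} \right)} = -850 + 874 \left(7 + \sqrt{13}\right) = -850 + \left(6118 + 874 \sqrt{13}\right) = 5268 + 874 \sqrt{13}$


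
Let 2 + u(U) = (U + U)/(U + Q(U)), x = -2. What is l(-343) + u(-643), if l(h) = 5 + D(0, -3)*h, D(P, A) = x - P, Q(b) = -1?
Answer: 222501/322 ≈ 691.00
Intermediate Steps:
D(P, A) = -2 - P
l(h) = 5 - 2*h (l(h) = 5 + (-2 - 1*0)*h = 5 + (-2 + 0)*h = 5 - 2*h)
u(U) = -2 + 2*U/(-1 + U) (u(U) = -2 + (U + U)/(U - 1) = -2 + (2*U)/(-1 + U) = -2 + 2*U/(-1 + U))
l(-343) + u(-643) = (5 - 2*(-343)) + 2/(-1 - 643) = (5 + 686) + 2/(-644) = 691 + 2*(-1/644) = 691 - 1/322 = 222501/322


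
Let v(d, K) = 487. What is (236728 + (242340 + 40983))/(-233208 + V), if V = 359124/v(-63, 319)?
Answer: -253264837/113213172 ≈ -2.2371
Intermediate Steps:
V = 359124/487 ≈ 737.42
(236728 + (242340 + 40983))/(-233208 + V) = (236728 + (242340 + 40983))/(-233208 + 359124/487) = (236728 + 283323)/(-113213172/487) = 520051*(-487/113213172) = -253264837/113213172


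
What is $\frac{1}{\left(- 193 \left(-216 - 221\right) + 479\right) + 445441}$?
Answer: $\frac{1}{530261} \approx 1.8859 \cdot 10^{-6}$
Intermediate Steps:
$\frac{1}{\left(- 193 \left(-216 - 221\right) + 479\right) + 445441} = \frac{1}{\left(\left(-193\right) \left(-437\right) + 479\right) + 445441} = \frac{1}{\left(84341 + 479\right) + 445441} = \frac{1}{84820 + 445441} = \frac{1}{530261}$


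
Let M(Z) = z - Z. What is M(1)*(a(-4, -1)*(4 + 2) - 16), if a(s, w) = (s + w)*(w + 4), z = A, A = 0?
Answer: 106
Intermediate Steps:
z = 0
a(s, w) = (4 + w)*(s + w) (a(s, w) = (s + w)*(4 + w) = (4 + w)*(s + w))
M(Z) = -Z (M(Z) = 0 - Z = -Z)
M(1)*(a(-4, -1)*(4 + 2) - 16) = (-1*1)*(((-1)² + 4*(-4) + 4*(-1) - 4*(-1))*(4 + 2) - 16) = -((1 - 16 - 4 + 4)*6 - 16) = -(-15*6 - 16) = -(-90 - 16) = -1*(-106) = 106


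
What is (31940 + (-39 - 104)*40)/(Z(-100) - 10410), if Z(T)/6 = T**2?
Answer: 46/87 ≈ 0.52874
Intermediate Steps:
Z(T) = 6*T**2
(31940 + (-39 - 104)*40)/(Z(-100) - 10410) = (31940 + (-39 - 104)*40)/(6*(-100)**2 - 10410) = (31940 - 143*40)/(6*10000 - 10410) = (31940 - 5720)/(60000 - 10410) = 26220/49590 = 26220*(1/49590) = 46/87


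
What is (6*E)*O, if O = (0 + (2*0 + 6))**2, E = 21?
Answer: 4536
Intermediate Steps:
O = 36 (O = (0 + (0 + 6))**2 = (0 + 6)**2 = 6**2 = 36)
(6*E)*O = (6*21)*36 = 126*36 = 4536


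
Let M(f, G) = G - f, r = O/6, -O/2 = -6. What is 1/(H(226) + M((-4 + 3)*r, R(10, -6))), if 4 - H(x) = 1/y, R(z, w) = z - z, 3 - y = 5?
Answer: 2/13 ≈ 0.15385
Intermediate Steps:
O = 12 (O = -2*(-6) = 12)
y = -2 (y = 3 - 1*5 = 3 - 5 = -2)
R(z, w) = 0
H(x) = 9/2 (H(x) = 4 - 1/(-2) = 4 - 1*(-½) = 4 + ½ = 9/2)
r = 2 (r = 12/6 = 12*(⅙) = 2)
1/(H(226) + M((-4 + 3)*r, R(10, -6))) = 1/(9/2 + (0 - (-4 + 3)*2)) = 1/(9/2 + (0 - (-1)*2)) = 1/(9/2 + (0 - 1*(-2))) = 1/(9/2 + (0 + 2)) = 1/(9/2 + 2) = 1/(13/2) = 2/13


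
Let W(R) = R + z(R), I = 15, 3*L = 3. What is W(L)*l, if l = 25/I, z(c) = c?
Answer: 10/3 ≈ 3.3333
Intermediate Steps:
L = 1 (L = (⅓)*3 = 1)
W(R) = 2*R (W(R) = R + R = 2*R)
l = 5/3 (l = 25/15 = 25*(1/15) = 5/3 ≈ 1.6667)
W(L)*l = (2*1)*(5/3) = 2*(5/3) = 10/3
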